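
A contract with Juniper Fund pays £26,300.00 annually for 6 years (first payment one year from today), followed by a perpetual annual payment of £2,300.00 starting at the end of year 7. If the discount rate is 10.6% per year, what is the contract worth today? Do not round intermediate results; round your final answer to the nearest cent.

£124411.81

PV of 6-year annuity: £26,300.00 × [1 − (1+0.106)^−6] / 0.106 = 112557.09010
Perpetuity value at year 6: £2,300.00 / 0.106 = 21698.11321
PV of perpetuity: 21698.11321 / (1+0.106)^6 = 11854.71750
Total PV = 112557.09010 + 11854.71750 = 124411.80760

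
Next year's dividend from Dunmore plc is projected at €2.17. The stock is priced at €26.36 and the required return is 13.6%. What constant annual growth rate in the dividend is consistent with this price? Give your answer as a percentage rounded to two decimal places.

P = D₁/(r−g) ⇒ g = r − D₁/P = 0.136 − €2.17/€26.36 = 0.053678

5.37%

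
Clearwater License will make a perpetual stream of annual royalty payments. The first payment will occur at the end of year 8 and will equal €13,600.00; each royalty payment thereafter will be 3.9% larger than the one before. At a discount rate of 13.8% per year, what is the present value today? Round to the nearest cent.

Value at end of year 7: C₁ / (r − g) = €13,600.00 / (0.138 − 0.039) = €137,373.7374
Discount to today: PV = €137,373.7374 / (1 + 0.138)^7 = €137,373.7374 / 2.471700 = €55,578.64

€55578.64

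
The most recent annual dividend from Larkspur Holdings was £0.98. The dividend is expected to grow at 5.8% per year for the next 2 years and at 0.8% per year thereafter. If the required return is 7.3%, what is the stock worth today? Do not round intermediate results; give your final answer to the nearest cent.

D_1 = 1.03684
D_2 = 1.09698
Terminal value at year 2: TV = D_2×(1+g_2)/(r−g_2) = 1.10575/0.065 = 17.01158
P_0 = D_1/(1+r)^1 + D_2/(1+r)^2 + TV/(1+r)^2
    = 0.96630 + 0.95279 + 14.77560 = 16.69469

£16.69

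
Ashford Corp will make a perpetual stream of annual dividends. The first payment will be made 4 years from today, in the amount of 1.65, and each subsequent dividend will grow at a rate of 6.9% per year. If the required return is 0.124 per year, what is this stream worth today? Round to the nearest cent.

Value at end of year 3: C₁ / (r − g) = 1.65 / (0.124 − 0.069) = 30.0000
Discount to today: PV = 30.0000 / (1 + 0.124)^3 = 30.0000 / 1.420035 = 21.13

21.13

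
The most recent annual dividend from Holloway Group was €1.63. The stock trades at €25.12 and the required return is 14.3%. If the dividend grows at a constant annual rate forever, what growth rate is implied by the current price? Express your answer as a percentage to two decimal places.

7.34%

P = D₀(1+g)/(r−g) ⇒ P(r−g) = D₀(1+g) ⇒ g(P+D₀) = P·r − D₀
g = (P·r − D₀)/(P + D₀) = (€25.12×0.143 − €1.63) / (€25.12 + €1.63) = 0.073352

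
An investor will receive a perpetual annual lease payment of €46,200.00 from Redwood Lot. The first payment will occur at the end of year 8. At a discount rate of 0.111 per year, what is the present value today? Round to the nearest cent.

€199214.33

Value at end of year 7: C / r = €46,200.00 / 0.111 = €416,216.2162
Discount to today: PV = €416,216.2162 / (1 + 0.111)^7 = €416,216.2162 / 2.089288 = €199,214.33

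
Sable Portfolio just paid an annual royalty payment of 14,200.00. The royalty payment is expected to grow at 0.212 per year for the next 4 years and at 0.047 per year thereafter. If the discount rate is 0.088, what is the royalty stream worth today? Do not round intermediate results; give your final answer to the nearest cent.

D_1 = 17210.40000
D_2 = 20859.00480
D_3 = 25281.11382
D_4 = 30640.70995
Terminal value at year 4: TV = D_4×(1+g_2)/(r−g_2) = 32080.82331/0.041 = 782459.10523
P_0 = D_1/(1+r)^1 + D_2/(1+r)^2 + D_3/(1+r)^3 + D_4/(1+r)^4 + TV/(1+r)^4
    = 15818.38235 + 17621.21269 + 19629.51267 + 21866.69978 + 558400.84552 = 633336.65301

633336.65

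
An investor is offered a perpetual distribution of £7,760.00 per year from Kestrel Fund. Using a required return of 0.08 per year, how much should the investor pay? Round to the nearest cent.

£97000.00

Level perpetuity: PV = C / r = £7,760.00 / 0.08 = £97,000.00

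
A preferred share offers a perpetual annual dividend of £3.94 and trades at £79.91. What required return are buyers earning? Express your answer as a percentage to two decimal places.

P = C/r ⇒ r = C/P = £3.94/£79.91 = 0.049305

4.93%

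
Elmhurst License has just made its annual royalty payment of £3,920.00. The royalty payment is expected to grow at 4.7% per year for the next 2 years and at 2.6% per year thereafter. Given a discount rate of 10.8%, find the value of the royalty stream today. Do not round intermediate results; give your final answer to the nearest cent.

£51000.34

D_1 = 4104.24000
D_2 = 4297.13928
Terminal value at year 2: TV = D_2×(1+g_2)/(r−g_2) = 4408.86490/0.082 = 53766.64514
P_0 = D_1/(1+r)^1 + D_2/(1+r)^2 + TV/(1+r)^2
    = 3704.18773 + 3500.25681 + 43795.89622 = 51000.34076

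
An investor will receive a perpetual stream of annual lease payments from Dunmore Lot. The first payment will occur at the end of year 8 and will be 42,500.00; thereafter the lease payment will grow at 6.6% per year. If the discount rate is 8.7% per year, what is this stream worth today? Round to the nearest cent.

1128659.20

Value at end of year 7: C₁ / (r − g) = 42,500.00 / (0.087 − 0.066) = 2,023,809.5238
Discount to today: PV = 2,023,809.5238 / (1 + 0.087)^7 = 2,023,809.5238 / 1.793109 = 1,128,659.20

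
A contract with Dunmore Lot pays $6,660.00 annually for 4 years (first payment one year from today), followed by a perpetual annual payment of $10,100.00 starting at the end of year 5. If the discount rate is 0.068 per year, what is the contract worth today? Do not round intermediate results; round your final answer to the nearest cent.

$136824.60

PV of 4-year annuity: $6,660.00 × [1 − (1+0.068)^−4] / 0.068 = 22661.05595
Perpetuity value at year 4: $10,100.00 / 0.068 = 148529.41176
PV of perpetuity: 148529.41176 / (1+0.068)^4 = 114163.54613
Total PV = 22661.05595 + 114163.54613 = 136824.60208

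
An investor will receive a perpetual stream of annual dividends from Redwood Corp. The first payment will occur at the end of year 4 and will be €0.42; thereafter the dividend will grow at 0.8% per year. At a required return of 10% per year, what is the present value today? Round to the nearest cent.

€3.43

Value at end of year 3: C₁ / (r − g) = €0.42 / (0.1 − 0.008) = €4.5652
Discount to today: PV = €4.5652 / (1 + 0.1)^3 = €4.5652 / 1.331000 = €3.43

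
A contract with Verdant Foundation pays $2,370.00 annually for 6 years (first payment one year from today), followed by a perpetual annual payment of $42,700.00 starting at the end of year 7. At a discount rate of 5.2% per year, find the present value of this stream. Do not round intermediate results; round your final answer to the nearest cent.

$617753.98

PV of 6-year annuity: $2,370.00 × [1 − (1+0.052)^−6] / 0.052 = 11952.83122
Perpetuity value at year 6: $42,700.00 / 0.052 = 821153.84615
PV of perpetuity: 821153.84615 / (1+0.052)^6 = 605801.14869
Total PV = 11952.83122 + 605801.14869 = 617753.97991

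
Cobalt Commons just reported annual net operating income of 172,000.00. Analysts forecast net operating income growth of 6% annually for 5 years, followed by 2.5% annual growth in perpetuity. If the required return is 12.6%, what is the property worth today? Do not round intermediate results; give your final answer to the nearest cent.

D_1 = 182320.00000
D_2 = 193259.20000
D_3 = 204854.75200
D_4 = 217146.03712
D_5 = 230174.79935
Terminal value at year 5: TV = D_5×(1+g_2)/(r−g_2) = 235929.16933/0.101 = 2335932.36961
P_0 = D_1/(1+r)^1 + D_2/(1+r)^2 + D_3/(1+r)^3 + D_4/(1+r)^4 + D_5/(1+r)^5 + TV/(1+r)^5
    = 161918.29485 + 152427.52446 + 143493.05144 + 135082.26868 + 127164.48028 + 1290530.61673 = 2010616.23644

2010616.24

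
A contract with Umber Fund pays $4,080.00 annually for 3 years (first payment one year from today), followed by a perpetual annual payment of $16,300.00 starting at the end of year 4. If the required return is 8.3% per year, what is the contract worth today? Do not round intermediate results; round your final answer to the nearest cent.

PV of 3-year annuity: $4,080.00 × [1 − (1+0.083)^−3] / 0.083 = 10457.89757
Perpetuity value at year 3: $16,300.00 / 0.083 = 196385.54217
PV of perpetuity: 196385.54217 / (1+0.083)^3 = 154605.21610
Total PV = 10457.89757 + 154605.21610 = 165063.11367

$165063.11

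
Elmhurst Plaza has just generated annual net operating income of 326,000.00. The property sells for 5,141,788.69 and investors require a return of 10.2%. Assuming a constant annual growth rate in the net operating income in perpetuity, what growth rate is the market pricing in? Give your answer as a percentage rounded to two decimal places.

P = D₀(1+g)/(r−g) ⇒ P(r−g) = D₀(1+g) ⇒ g(P+D₀) = P·r − D₀
g = (P·r − D₀)/(P + D₀) = (5,141,788.69×0.102 − 326,000.00) / (5,141,788.69 + 326,000.00) = 0.036297

3.63%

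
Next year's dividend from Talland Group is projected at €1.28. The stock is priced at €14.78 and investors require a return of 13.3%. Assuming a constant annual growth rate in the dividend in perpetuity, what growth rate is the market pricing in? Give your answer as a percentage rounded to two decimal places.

4.64%

P = D₁/(r−g) ⇒ g = r − D₁/P = 0.133 − €1.28/€14.78 = 0.046396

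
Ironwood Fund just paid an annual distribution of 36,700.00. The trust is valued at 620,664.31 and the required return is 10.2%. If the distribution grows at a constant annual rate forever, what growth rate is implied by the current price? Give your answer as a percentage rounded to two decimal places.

4.05%

P = D₀(1+g)/(r−g) ⇒ P(r−g) = D₀(1+g) ⇒ g(P+D₀) = P·r − D₀
g = (P·r − D₀)/(P + D₀) = (620,664.31×0.102 − 36,700.00) / (620,664.31 + 36,700.00) = 0.040476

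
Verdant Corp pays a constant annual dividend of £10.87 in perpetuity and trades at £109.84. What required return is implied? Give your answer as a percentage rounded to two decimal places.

P = C/r ⇒ r = C/P = £10.87/£109.84 = 0.098962

9.90%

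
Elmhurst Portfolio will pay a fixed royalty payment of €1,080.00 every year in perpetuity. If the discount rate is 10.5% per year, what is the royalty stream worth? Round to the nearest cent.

€10285.71

Level perpetuity: PV = C / r = €1,080.00 / 0.105 = €10,285.71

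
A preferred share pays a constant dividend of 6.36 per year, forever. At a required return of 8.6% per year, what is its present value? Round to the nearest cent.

Level perpetuity: PV = C / r = 6.36 / 0.086 = 73.95

73.95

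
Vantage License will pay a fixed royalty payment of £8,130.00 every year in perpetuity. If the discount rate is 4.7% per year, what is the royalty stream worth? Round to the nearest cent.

£172978.72

Level perpetuity: PV = C / r = £8,130.00 / 0.047 = £172,978.72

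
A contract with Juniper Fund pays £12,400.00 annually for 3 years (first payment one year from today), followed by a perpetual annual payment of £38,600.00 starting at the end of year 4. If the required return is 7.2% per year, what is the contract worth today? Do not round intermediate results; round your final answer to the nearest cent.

PV of 3-year annuity: £12,400.00 × [1 − (1+0.072)^−3] / 0.072 = 32422.97507
Perpetuity value at year 3: £38,600.00 / 0.072 = 536111.11111
PV of perpetuity: 536111.11111 / (1+0.072)^3 = 435181.52744
Total PV = 32422.97507 + 435181.52744 = 467604.50250

£467604.50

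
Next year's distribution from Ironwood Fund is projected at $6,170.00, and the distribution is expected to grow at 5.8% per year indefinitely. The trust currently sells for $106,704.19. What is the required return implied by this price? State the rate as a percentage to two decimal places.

11.58%

P = D₁/(r − g) ⇒ r = D₁/P + g = $6,170.0000/$106,704.19 + 0.058 = 0.057823 + 0.058 = 0.115823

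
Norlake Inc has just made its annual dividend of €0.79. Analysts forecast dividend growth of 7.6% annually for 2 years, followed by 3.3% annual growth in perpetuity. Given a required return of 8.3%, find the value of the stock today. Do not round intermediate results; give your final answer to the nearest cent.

D_1 = 0.85004
D_2 = 0.91464
Terminal value at year 2: TV = D_2×(1+g_2)/(r−g_2) = 0.94483/0.05 = 18.89653
P_0 = D_1/(1+r)^1 + D_2/(1+r)^2 + TV/(1+r)^2
    = 0.78489 + 0.77982 + 16.11109 = 17.67581

€17.68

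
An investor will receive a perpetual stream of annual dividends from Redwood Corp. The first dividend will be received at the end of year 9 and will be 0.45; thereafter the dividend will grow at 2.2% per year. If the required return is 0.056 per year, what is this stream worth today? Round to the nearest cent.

8.56

Value at end of year 8: C₁ / (r − g) = 0.45 / (0.056 − 0.022) = 13.2353
Discount to today: PV = 13.2353 / (1 + 0.056)^8 = 13.2353 / 1.546363 = 8.56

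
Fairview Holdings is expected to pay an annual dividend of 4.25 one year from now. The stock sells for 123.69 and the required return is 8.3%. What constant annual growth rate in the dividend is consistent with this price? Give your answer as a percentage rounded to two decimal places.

4.86%

P = D₁/(r−g) ⇒ g = r − D₁/P = 0.083 − 4.25/123.69 = 0.048640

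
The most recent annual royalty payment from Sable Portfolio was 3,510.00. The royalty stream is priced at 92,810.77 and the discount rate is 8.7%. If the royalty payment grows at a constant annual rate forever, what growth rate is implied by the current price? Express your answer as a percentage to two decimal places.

P = D₀(1+g)/(r−g) ⇒ P(r−g) = D₀(1+g) ⇒ g(P+D₀) = P·r − D₀
g = (P·r − D₀)/(P + D₀) = (92,810.77×0.087 − 3,510.00) / (92,810.77 + 3,510.00) = 0.047389

4.74%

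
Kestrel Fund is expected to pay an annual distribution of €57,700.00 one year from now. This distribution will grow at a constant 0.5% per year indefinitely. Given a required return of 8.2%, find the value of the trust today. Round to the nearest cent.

€749350.65

Growing perpetuity: P = D₁ / (r − g) = €57,700.0000 / (0.082 − 0.005) = €749,350.65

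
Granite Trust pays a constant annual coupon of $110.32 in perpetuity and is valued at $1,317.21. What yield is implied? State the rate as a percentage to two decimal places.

P = C/r ⇒ r = C/P = $110.32/$1,317.21 = 0.083753

8.38%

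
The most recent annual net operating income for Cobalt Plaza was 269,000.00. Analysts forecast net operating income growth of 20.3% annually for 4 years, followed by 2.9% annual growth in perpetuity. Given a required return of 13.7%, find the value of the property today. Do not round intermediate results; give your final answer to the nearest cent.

D_1 = 323607.00000
D_2 = 389299.22100
D_3 = 468326.96286
D_4 = 563397.33632
Terminal value at year 4: TV = D_4×(1+g_2)/(r−g_2) = 579735.85908/0.108 = 5367924.62109
P_0 = D_1/(1+r)^1 + D_2/(1+r)^2 + D_3/(1+r)^3 + D_4/(1+r)^4 + TV/(1+r)^4
    = 284614.77573 + 301135.95004 + 318616.13712 + 337111.00523 + 3211918.74431 = 4453396.61242

4453396.61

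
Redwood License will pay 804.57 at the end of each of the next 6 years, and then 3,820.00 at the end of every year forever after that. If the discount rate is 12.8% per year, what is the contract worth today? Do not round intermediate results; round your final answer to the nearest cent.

PV of 6-year annuity: 804.57 × [1 − (1+0.128)^−6] / 0.128 = 3234.30224
Perpetuity value at year 6: 3,820.00 / 0.128 = 29843.75000
PV of perpetuity: 29843.75000 / (1+0.128)^6 = 14487.67835
Total PV = 3234.30224 + 14487.67835 = 17721.98059

17721.98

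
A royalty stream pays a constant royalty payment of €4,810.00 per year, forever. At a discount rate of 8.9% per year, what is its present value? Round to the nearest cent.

€54044.94

Level perpetuity: PV = C / r = €4,810.00 / 0.089 = €54,044.94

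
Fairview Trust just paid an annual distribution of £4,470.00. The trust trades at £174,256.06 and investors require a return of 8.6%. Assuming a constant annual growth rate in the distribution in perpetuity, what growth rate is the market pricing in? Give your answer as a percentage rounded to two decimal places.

P = D₀(1+g)/(r−g) ⇒ P(r−g) = D₀(1+g) ⇒ g(P+D₀) = P·r − D₀
g = (P·r − D₀)/(P + D₀) = (£174,256.06×0.086 − £4,470.00) / (£174,256.06 + £4,470.00) = 0.058839

5.88%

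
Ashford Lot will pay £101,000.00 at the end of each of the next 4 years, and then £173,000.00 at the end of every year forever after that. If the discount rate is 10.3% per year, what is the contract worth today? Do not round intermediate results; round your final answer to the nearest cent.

PV of 4-year annuity: £101,000.00 × [1 − (1+0.103)^−4] / 0.103 = 318088.29552
Perpetuity value at year 4: £173,000.00 / 0.103 = 1679611.65049
PV of perpetuity: 1679611.65049 / (1+0.103)^4 = 1134767.34232
Total PV = 318088.29552 + 1134767.34232 = 1452855.63784

£1452855.64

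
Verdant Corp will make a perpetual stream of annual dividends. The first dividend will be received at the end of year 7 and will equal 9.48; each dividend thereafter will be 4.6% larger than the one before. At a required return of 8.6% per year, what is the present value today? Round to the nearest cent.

144.47

Value at end of year 6: C₁ / (r − g) = 9.48 / (0.086 − 0.046) = 237.0000
Discount to today: PV = 237.0000 / (1 + 0.086)^6 = 237.0000 / 1.640510 = 144.47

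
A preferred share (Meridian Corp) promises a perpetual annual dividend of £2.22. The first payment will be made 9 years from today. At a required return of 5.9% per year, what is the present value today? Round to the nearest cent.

Value at end of year 8: C / r = £2.22 / 0.059 = £37.6271
Discount to today: PV = £37.6271 / (1 + 0.059)^8 = £37.6271 / 1.581859 = £23.79

£23.79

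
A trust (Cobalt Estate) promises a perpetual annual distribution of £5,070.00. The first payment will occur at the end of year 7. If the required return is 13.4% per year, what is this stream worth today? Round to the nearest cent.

Value at end of year 6: C / r = £5,070.00 / 0.134 = £37,835.8209
Discount to today: PV = £37,835.8209 / (1 + 0.134)^6 = £37,835.8209 / 2.126563 = £17,792.00

£17792.00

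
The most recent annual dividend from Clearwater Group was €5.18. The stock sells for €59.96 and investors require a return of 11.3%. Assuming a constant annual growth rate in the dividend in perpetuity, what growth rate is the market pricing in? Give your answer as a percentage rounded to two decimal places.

P = D₀(1+g)/(r−g) ⇒ P(r−g) = D₀(1+g) ⇒ g(P+D₀) = P·r − D₀
g = (P·r − D₀)/(P + D₀) = (€59.96×0.113 − €5.18) / (€59.96 + €5.18) = 0.024493

2.45%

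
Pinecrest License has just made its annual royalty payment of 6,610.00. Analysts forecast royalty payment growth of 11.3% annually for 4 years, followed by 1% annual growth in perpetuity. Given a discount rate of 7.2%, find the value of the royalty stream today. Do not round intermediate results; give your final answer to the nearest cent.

154188.34

D_1 = 7356.93000
D_2 = 8188.26309
D_3 = 9113.53682
D_4 = 10143.36648
Terminal value at year 4: TV = D_4×(1+g_2)/(r−g_2) = 10244.80014/0.062 = 165238.71201
P_0 = D_1/(1+r)^1 + D_2/(1+r)^2 + D_3/(1+r)^3 + D_4/(1+r)^4 + TV/(1+r)^4
    = 6862.80784 + 7125.28463 + 7397.80018 + 7680.73843 + 125121.70670 = 154188.33778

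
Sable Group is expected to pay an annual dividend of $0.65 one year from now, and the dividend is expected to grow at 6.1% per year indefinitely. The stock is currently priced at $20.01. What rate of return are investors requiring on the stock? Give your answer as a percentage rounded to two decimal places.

P = D₁/(r − g) ⇒ r = D₁/P + g = $0.6500/$20.01 + 0.061 = 0.032484 + 0.061 = 0.093484

9.35%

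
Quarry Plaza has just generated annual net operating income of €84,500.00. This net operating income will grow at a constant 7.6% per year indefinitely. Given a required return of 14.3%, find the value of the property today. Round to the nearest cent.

€1357044.78

D₁ = D₀ × (1 + g) = €84,500.00 × 1.076 = €90,922.0000
Growing perpetuity: P = D₁ / (r − g) = €90,922.0000 / (0.143 − 0.076) = €1,357,044.78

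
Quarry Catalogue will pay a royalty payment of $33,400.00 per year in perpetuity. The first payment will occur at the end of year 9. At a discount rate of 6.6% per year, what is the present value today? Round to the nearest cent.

$303490.36

Value at end of year 8: C / r = $33,400.00 / 0.066 = $506,060.6061
Discount to today: PV = $506,060.6061 / (1 + 0.066)^8 = $506,060.6061 / 1.667468 = $303,490.36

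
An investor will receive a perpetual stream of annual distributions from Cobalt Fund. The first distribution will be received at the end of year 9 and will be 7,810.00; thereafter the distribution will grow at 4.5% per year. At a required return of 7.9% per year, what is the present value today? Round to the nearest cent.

Value at end of year 8: C₁ / (r − g) = 7,810.00 / (0.079 − 0.045) = 229,705.8824
Discount to today: PV = 229,705.8824 / (1 + 0.079)^8 = 229,705.8824 / 1.837264 = 125,026.06

125026.06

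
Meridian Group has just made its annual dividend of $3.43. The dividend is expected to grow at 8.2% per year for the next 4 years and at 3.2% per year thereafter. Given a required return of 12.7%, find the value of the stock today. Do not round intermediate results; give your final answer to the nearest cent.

$44.06

D_1 = 3.71126
D_2 = 4.01558
D_3 = 4.34486
D_4 = 4.70114
Terminal value at year 4: TV = D_4×(1+g_2)/(r−g_2) = 4.85158/0.095 = 51.06922
P_0 = D_1/(1+r)^1 + D_2/(1+r)^2 + D_3/(1+r)^3 + D_4/(1+r)^4 + TV/(1+r)^4
    = 3.29304 + 3.16156 + 3.03532 + 2.91412 + 31.65655 = 44.06059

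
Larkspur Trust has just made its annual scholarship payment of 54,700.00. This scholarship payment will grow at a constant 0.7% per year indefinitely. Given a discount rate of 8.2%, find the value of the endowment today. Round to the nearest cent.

D₁ = D₀ × (1 + g) = 54,700.00 × 1.007 = 55,082.9000
Growing perpetuity: P = D₁ / (r − g) = 55,082.9000 / (0.082 − 0.007) = 734,438.67

734438.67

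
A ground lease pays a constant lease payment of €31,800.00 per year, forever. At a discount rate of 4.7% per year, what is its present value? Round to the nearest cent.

Level perpetuity: PV = C / r = €31,800.00 / 0.047 = €676,595.74

€676595.74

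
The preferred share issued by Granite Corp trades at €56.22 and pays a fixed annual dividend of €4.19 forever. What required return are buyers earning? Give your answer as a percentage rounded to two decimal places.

7.45%

P = C/r ⇒ r = C/P = €4.19/€56.22 = 0.074529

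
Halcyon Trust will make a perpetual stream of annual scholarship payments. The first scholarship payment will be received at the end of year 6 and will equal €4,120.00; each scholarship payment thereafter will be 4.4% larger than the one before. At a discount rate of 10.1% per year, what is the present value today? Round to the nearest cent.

Value at end of year 5: C₁ / (r − g) = €4,120.00 / (0.101 − 0.044) = €72,280.7018
Discount to today: PV = €72,280.7018 / (1 + 0.101)^5 = €72,280.7018 / 1.617844 = €44,677.18

€44677.18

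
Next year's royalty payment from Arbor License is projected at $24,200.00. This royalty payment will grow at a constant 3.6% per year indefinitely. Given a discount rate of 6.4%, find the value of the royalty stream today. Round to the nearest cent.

Growing perpetuity: P = D₁ / (r − g) = $24,200.0000 / (0.064 − 0.036) = $864,285.71

$864285.71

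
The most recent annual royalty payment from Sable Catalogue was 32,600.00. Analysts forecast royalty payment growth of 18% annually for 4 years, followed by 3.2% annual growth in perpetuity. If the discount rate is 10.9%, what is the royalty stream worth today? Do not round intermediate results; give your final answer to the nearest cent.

712676.87

D_1 = 38468.00000
D_2 = 45392.24000
D_3 = 53562.84320
D_4 = 63204.15498
Terminal value at year 4: TV = D_4×(1+g_2)/(r−g_2) = 65226.68794/0.077 = 847099.84331
P_0 = D_1/(1+r)^1 + D_2/(1+r)^2 + D_3/(1+r)^3 + D_4/(1+r)^4 + TV/(1+r)^4
    = 34687.10550 + 36907.83092 + 39270.73083 + 41784.90746 + 560026.29221 = 712676.86692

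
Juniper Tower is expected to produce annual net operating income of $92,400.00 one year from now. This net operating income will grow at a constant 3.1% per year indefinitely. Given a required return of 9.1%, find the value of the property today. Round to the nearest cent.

Growing perpetuity: P = D₁ / (r − g) = $92,400.0000 / (0.091 − 0.031) = $1,540,000.00

$1540000.00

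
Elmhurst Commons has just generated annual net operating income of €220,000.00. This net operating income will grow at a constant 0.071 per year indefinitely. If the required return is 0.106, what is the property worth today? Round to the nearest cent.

D₁ = D₀ × (1 + g) = €220,000.00 × 1.071 = €235,620.0000
Growing perpetuity: P = D₁ / (r − g) = €235,620.0000 / (0.106 − 0.071) = €6,732,000.00

€6732000.00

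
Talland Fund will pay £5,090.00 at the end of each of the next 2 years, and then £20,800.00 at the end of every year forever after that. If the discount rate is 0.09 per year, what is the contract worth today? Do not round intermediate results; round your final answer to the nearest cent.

PV of 2-year annuity: £5,090.00 × [1 − (1+0.09)^−2] / 0.09 = 8953.87594
Perpetuity value at year 2: £20,800.00 / 0.09 = 231111.11111
PV of perpetuity: 231111.11111 / (1+0.09)^2 = 194521.59844
Total PV = 8953.87594 + 194521.59844 = 203475.47438

£203475.47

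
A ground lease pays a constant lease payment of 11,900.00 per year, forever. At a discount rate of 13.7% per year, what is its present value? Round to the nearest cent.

86861.31

Level perpetuity: PV = C / r = 11,900.00 / 0.137 = 86,861.31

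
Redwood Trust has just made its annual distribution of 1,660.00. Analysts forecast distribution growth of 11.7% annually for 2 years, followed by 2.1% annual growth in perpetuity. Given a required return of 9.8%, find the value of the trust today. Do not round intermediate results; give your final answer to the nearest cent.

D_1 = 1854.22000
D_2 = 2071.16374
Terminal value at year 2: TV = D_2×(1+g_2)/(r−g_2) = 2114.65818/0.077 = 27463.09323
P_0 = D_1/(1+r)^1 + D_2/(1+r)^2 + TV/(1+r)^2
    = 1688.72495 + 1717.94697 + 22779.53062 = 26186.20254

26186.20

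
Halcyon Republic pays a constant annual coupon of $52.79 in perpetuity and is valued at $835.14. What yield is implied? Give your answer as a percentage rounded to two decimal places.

P = C/r ⇒ r = C/P = $52.79/$835.14 = 0.063211

6.32%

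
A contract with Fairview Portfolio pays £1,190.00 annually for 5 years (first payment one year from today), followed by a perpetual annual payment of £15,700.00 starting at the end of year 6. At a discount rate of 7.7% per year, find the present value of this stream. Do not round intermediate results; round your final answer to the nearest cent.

£145500.90

PV of 5-year annuity: £1,190.00 × [1 − (1+0.077)^−5] / 0.077 = 4789.13142
Perpetuity value at year 5: £15,700.00 / 0.077 = 203896.10390
PV of perpetuity: 203896.10390 / (1+0.077)^5 = 140711.76505
Total PV = 4789.13142 + 140711.76505 = 145500.89647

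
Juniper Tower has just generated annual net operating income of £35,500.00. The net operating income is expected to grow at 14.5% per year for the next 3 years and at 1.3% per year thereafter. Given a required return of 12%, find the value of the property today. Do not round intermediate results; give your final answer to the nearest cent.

D_1 = 40647.50000
D_2 = 46541.38750
D_3 = 53289.88869
Terminal value at year 3: TV = D_3×(1+g_2)/(r−g_2) = 53982.65724/0.107 = 504510.81533
P_0 = D_1/(1+r)^1 + D_2/(1+r)^2 + D_3/(1+r)^3 + TV/(1+r)^3
    = 36292.41071 + 37102.50917 + 37930.69018 + 359100.83316 = 470426.44322

£470426.44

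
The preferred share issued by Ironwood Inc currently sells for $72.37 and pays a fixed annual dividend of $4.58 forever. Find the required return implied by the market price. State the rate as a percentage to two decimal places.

P = C/r ⇒ r = C/P = $4.58/$72.37 = 0.063286

6.33%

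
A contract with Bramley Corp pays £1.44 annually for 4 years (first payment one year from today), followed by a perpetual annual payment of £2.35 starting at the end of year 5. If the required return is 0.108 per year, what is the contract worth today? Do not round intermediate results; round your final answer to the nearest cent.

£18.92

PV of 4-year annuity: £1.44 × [1 − (1+0.108)^−4] / 0.108 = 4.48667
Perpetuity value at year 4: £2.35 / 0.108 = 21.75926
PV of perpetuity: 21.75926 / (1+0.108)^4 = 14.43727
Total PV = 4.48667 + 14.43727 = 18.92394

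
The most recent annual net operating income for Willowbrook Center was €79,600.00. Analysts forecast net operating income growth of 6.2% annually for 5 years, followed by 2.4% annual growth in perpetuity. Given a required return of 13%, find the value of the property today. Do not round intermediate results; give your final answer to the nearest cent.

D_1 = 84535.20000
D_2 = 89776.38240
D_3 = 95342.51811
D_4 = 101253.75423
D_5 = 107531.48699
Terminal value at year 5: TV = D_5×(1+g_2)/(r−g_2) = 110112.24268/0.106 = 1038794.74228
P_0 = D_1/(1+r)^1 + D_2/(1+r)^2 + D_3/(1+r)^3 + D_4/(1+r)^4 + D_5/(1+r)^5 + TV/(1+r)^5
    = 74809.91150 + 70308.07612 + 66077.14765 + 62100.82372 + 58363.78300 + 563816.16784 = 895475.90983

€895475.91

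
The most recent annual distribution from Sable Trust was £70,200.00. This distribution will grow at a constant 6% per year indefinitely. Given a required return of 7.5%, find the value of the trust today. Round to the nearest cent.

D₁ = D₀ × (1 + g) = £70,200.00 × 1.06 = £74,412.0000
Growing perpetuity: P = D₁ / (r − g) = £74,412.0000 / (0.075 − 0.06) = £4,960,800.00

£4960800.00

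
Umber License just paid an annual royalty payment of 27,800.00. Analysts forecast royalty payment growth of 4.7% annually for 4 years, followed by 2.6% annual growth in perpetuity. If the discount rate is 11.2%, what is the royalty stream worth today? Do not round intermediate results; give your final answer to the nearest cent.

D_1 = 29106.60000
D_2 = 30474.61020
D_3 = 31906.91688
D_4 = 33406.54197
Terminal value at year 4: TV = D_4×(1+g_2)/(r−g_2) = 34275.11206/0.086 = 398547.81470
P_0 = D_1/(1+r)^1 + D_2/(1+r)^2 + D_3/(1+r)^3 + D_4/(1+r)^4 + TV/(1+r)^4
    = 26175.00000 + 24644.98651 + 23204.40726 + 21848.03454 + 260652.13296 = 356524.56127

356524.56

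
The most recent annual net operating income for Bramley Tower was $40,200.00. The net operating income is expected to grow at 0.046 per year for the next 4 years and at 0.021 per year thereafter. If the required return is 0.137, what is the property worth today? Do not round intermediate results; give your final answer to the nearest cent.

D_1 = 42049.20000
D_2 = 43983.46320
D_3 = 46006.70251
D_4 = 48123.01082
Terminal value at year 4: TV = D_4×(1+g_2)/(r−g_2) = 49133.59405/0.116 = 423565.46595
P_0 = D_1/(1+r)^1 + D_2/(1+r)^2 + D_3/(1+r)^3 + D_4/(1+r)^4 + TV/(1+r)^4
    = 36982.58575 + 34022.67783 + 31299.66668 + 28794.59221 + 253442.05732 = 384541.57980

$384541.58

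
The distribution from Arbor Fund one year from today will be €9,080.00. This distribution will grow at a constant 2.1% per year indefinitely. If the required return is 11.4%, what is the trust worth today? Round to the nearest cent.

Growing perpetuity: P = D₁ / (r − g) = €9,080.0000 / (0.114 − 0.021) = €97,634.41

€97634.41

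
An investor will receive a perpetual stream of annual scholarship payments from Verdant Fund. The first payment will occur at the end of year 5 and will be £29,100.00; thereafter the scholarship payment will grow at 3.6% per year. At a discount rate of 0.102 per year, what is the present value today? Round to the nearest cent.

£298966.60

Value at end of year 4: C₁ / (r − g) = £29,100.00 / (0.102 − 0.036) = £440,909.0909
Discount to today: PV = £440,909.0909 / (1 + 0.102)^4 = £440,909.0909 / 1.474777 = £298,966.60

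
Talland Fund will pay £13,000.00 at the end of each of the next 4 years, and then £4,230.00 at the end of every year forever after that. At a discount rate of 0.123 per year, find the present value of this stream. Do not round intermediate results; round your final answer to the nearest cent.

PV of 4-year annuity: £13,000.00 × [1 − (1+0.123)^−4] / 0.123 = 39237.34937
Perpetuity value at year 4: £4,230.00 / 0.123 = 34390.24390
PV of perpetuity: 34390.24390 / (1+0.123)^4 = 21623.01407
Total PV = 39237.34937 + 21623.01407 = 60860.36344

£60860.36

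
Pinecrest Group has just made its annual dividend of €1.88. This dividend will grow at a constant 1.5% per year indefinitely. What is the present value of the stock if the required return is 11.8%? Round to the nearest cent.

€18.53

D₁ = D₀ × (1 + g) = €1.88 × 1.015 = €1.9082
Growing perpetuity: P = D₁ / (r − g) = €1.9082 / (0.118 − 0.015) = €18.53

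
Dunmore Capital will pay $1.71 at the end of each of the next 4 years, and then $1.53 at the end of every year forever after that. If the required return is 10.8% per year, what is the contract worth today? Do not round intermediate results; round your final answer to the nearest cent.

$14.73

PV of 4-year annuity: $1.71 × [1 − (1+0.108)^−4] / 0.108 = 5.32792
Perpetuity value at year 4: $1.53 / 0.108 = 14.16667
PV of perpetuity: 14.16667 / (1+0.108)^4 = 9.39958
Total PV = 5.32792 + 9.39958 = 14.72750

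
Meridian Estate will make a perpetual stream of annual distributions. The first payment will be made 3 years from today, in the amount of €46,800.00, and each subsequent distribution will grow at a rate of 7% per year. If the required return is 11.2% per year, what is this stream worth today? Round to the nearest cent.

€901129.05

Value at end of year 2: C₁ / (r − g) = €46,800.00 / (0.112 − 0.07) = €1,114,285.7143
Discount to today: PV = €1,114,285.7143 / (1 + 0.112)^2 = €1,114,285.7143 / 1.236544 = €901,129.05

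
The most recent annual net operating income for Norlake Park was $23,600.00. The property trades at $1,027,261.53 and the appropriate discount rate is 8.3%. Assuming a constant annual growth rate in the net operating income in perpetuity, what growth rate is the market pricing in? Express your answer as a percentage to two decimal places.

5.87%

P = D₀(1+g)/(r−g) ⇒ P(r−g) = D₀(1+g) ⇒ g(P+D₀) = P·r − D₀
g = (P·r − D₀)/(P + D₀) = ($1,027,261.53×0.083 − $23,600.00) / ($1,027,261.53 + $23,600.00) = 0.058678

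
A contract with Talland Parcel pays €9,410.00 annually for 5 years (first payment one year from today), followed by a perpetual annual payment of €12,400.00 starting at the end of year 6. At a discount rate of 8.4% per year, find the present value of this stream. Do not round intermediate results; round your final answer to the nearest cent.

€135805.65

PV of 5-year annuity: €9,410.00 × [1 − (1+0.084)^−5] / 0.084 = 37178.61416
Perpetuity value at year 5: €12,400.00 / 0.084 = 147619.04762
PV of perpetuity: 147619.04762 / (1+0.084)^5 = 98627.03747
Total PV = 37178.61416 + 98627.03747 = 135805.65162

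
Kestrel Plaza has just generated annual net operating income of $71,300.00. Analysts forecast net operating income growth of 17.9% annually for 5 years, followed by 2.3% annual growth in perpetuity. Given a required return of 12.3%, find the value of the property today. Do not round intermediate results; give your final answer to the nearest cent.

D_1 = 84062.70000
D_2 = 99109.92330
D_3 = 116850.59957
D_4 = 137766.85689
D_5 = 162427.12428
Terminal value at year 5: TV = D_5×(1+g_2)/(r−g_2) = 166162.94814/0.1 = 1661629.48136
P_0 = D_1/(1+r)^1 + D_2/(1+r)^2 + D_3/(1+r)^3 + D_4/(1+r)^4 + D_5/(1+r)^5 + TV/(1+r)^5
    = 74855.47640 + 78588.25172 + 82507.16721 + 86621.50502 + 90941.01017 + 930326.53403 = 1343839.94454

$1343839.94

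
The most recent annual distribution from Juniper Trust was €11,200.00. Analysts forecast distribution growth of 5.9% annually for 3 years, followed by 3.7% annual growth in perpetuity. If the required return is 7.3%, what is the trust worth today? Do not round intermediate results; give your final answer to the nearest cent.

D_1 = 11860.80000
D_2 = 12560.58720
D_3 = 13301.66184
Terminal value at year 3: TV = D_3×(1+g_2)/(r−g_2) = 13793.82333/0.036 = 383161.75925
P_0 = D_1/(1+r)^1 + D_2/(1+r)^2 + D_3/(1+r)^3 + TV/(1+r)^3
    = 11053.86766 + 10909.64199 + 10767.29810 + 310158.00370 = 342888.81145

€342888.81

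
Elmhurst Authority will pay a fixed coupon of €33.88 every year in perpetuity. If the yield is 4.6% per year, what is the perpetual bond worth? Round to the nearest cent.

€736.52

Level perpetuity: PV = C / r = €33.88 / 0.046 = €736.52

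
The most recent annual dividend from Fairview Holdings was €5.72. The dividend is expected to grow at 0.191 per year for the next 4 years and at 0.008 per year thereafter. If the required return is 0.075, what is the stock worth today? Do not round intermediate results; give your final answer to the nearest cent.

€159.41

D_1 = 6.81252
D_2 = 8.11371
D_3 = 9.66343
D_4 = 11.50915
Terminal value at year 4: TV = D_4×(1+g_2)/(r−g_2) = 11.60122/0.067 = 173.15252
P_0 = D_1/(1+r)^1 + D_2/(1+r)^2 + D_3/(1+r)^3 + D_4/(1+r)^4 + TV/(1+r)^4
    = 6.33723 + 7.02106 + 7.77868 + 8.61805 + 129.65670 = 159.41172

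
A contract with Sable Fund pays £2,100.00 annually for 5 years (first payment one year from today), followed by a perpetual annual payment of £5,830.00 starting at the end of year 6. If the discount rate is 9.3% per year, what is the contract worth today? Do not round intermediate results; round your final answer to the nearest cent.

PV of 5-year annuity: £2,100.00 × [1 − (1+0.093)^−5] / 0.093 = 8105.07974
Perpetuity value at year 5: £5,830.00 / 0.093 = 62688.17204
PV of perpetuity: 62688.17204 / (1+0.093)^5 = 40186.92686
Total PV = 8105.07974 + 40186.92686 = 48292.00660

£48292.01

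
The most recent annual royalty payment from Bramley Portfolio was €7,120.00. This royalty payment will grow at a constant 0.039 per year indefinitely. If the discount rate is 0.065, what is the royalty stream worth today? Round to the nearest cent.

D₁ = D₀ × (1 + g) = €7,120.00 × 1.039 = €7,397.6800
Growing perpetuity: P = D₁ / (r − g) = €7,397.6800 / (0.065 − 0.039) = €284,526.15

€284526.15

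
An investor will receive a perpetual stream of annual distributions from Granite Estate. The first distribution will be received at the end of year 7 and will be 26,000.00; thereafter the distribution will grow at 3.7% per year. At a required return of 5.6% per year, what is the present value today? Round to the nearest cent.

Value at end of year 6: C₁ / (r − g) = 26,000.00 / (0.056 − 0.037) = 1,368,421.0526
Discount to today: PV = 1,368,421.0526 / (1 + 0.056)^6 = 1,368,421.0526 / 1.386703 = 986,816.13

986816.13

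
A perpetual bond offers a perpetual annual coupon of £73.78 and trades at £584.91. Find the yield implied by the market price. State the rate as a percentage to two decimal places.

12.61%

P = C/r ⇒ r = C/P = £73.78/£584.91 = 0.126139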